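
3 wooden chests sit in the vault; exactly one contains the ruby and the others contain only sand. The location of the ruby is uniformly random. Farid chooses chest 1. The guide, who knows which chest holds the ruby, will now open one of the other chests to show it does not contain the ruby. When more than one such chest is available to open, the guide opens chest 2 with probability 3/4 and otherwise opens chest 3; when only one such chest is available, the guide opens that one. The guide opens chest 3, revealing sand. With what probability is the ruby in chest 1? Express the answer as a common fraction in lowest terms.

Condition on the true location of the ruby.
If it is in chest 1 (prior 1/3): chest 2 is available but not opened, probability 1/4; weight (1/3)·(1/4) = 1/12.
If it is in chest 2 (prior 1/3): only chest 3 is available, probability 1; weight (1/3)·1 = 1/3.
If it is in chest 3 (prior 1/3): the guide opened chest 3, so this case is ruled out; weight (1/3)·0 = 0.
The weights sum to 5/12.
So P(the ruby in chest 1 | the guide opened chest 3) = (1/12) / (5/12) = 1/5.

1/5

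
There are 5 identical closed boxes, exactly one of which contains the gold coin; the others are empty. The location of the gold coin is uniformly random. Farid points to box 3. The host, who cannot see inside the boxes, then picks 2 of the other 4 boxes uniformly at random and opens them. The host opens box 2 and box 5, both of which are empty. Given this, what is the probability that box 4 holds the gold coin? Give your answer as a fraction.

Apply Bayes' rule, conditioning on where the gold coin actually is.
If it is in any of boxes 1, 3, and 4 (prior 1/5 each): the host picks exactly this set with probability 1/6 regardless, and none is the prize; weight (1/5)·(1/6) = 1/30 each.
If it is in either of boxes 2 and 5 (prior 1/5 each): that box was opened and seen not to hold the prize — ruled out; weight (1/5)·0 = 0 each.
The weights sum to 1/10.
So P(the gold coin in box 4 | the host opened box 2 and box 5) = (1/30) / (1/10) = 1/3.

1/3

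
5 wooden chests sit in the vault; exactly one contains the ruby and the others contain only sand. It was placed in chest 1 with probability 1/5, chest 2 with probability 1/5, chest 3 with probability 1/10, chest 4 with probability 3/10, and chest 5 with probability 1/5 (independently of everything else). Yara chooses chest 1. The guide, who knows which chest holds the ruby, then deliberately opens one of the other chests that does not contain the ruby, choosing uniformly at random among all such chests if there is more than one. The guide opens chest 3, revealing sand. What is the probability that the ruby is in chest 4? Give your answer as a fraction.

Consider each possible location of the ruby in turn.
If it is in chest 1 (prior 1/5): the guide has 4 equally likely choices, so probability 1/4; weight (1/5)·(1/4) = 1/20.
If it is in either of chests 2 and 5 (prior 1/5 each): the guide has 3 equally likely choices, so probability 1/3; weight (1/5)·(1/3) = 1/15 each.
If it is in chest 3 (prior 1/10): the guide opened chest 3, so this case is ruled out; weight (1/10)·0 = 0.
If it is in chest 4 (prior 3/10): the guide has 3 equally likely choices, so probability 1/3; weight (3/10)·(1/3) = 1/10.
The weights sum to 17/60.
So P(the ruby in chest 4 | the guide opened chest 3) = (1/10) / (17/60) = 6/17.

6/17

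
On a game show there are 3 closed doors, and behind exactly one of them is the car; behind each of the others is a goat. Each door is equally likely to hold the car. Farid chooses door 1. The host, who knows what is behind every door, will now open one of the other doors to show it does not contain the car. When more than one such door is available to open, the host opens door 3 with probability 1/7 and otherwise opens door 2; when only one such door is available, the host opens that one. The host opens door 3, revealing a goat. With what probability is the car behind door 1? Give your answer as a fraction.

Apply Bayes' rule, conditioning on where the car actually is.
If it is behind door 1 (prior 1/3): door 3 is available, opened with probability 1/7; weight (1/3)·(1/7) = 1/21.
If it is behind door 2 (prior 1/3): only door 3 is available, probability 1; weight (1/3)·1 = 1/3.
If it is behind door 3 (prior 1/3): the host opened door 3, so this case is ruled out; weight (1/3)·0 = 0.
The weights sum to 8/21.
So P(the car behind door 1 | the host opened door 3) = (1/21) / (8/21) = 1/8.

1/8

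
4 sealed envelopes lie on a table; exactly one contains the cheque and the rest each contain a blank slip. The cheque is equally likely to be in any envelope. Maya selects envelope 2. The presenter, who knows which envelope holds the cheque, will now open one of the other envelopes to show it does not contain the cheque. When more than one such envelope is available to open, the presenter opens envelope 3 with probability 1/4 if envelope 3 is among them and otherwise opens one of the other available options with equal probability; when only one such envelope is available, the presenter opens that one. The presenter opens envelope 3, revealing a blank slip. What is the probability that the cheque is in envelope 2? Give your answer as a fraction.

Consider each possible location of the cheque in turn.
If it is in any of envelopes 1, 2, and 4 (prior 1/4 each): envelope 3 is available, opened with probability 1/4; weight (1/4)·(1/4) = 1/16 each.
If it is in envelope 3 (prior 1/4): the presenter opened envelope 3, so this case is ruled out; weight (1/4)·0 = 0.
The weights sum to 3/16.
So P(the cheque in envelope 2 | the presenter opened envelope 3) = (1/16) / (3/16) = 1/3.

1/3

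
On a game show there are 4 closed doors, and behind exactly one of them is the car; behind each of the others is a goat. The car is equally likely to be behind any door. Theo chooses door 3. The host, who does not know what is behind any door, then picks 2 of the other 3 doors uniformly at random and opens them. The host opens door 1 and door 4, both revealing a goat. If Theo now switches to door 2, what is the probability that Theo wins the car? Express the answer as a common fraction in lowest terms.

Apply Bayes' rule, conditioning on where the car actually is.
If it is behind either of doors 1 and 4 (prior 1/4 each): that door was opened and seen not to hold the prize — ruled out; weight (1/4)·0 = 0 each.
If it is behind either of doors 2 and 3 (prior 1/4 each): the host picks exactly this set with probability 1/3 regardless, and none is the prize; weight (1/4)·(1/3) = 1/12 each.
The weights sum to 1/6.
So P(the car behind door 2 | the host opened door 1 and door 4) = (1/12) / (1/6) = 1/2.

1/2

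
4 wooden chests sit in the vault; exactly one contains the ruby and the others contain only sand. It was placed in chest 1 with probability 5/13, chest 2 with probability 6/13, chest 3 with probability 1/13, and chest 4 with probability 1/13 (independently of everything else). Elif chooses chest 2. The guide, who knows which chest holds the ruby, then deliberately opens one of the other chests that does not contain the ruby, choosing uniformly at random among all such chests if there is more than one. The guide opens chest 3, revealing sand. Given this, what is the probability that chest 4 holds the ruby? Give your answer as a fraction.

Apply Bayes' rule, conditioning on where the ruby actually is.
If it is in chest 1 (prior 5/13): the guide has 2 equally likely choices, so probability 1/2; weight (5/13)·(1/2) = 5/26.
If it is in chest 2 (prior 6/13): the guide has 3 equally likely choices, so probability 1/3; weight (6/13)·(1/3) = 2/13.
If it is in chest 3 (prior 1/13): the guide opened chest 3, so this case is ruled out; weight (1/13)·0 = 0.
If it is in chest 4 (prior 1/13): the guide has 2 equally likely choices, so probability 1/2; weight (1/13)·(1/2) = 1/26.
The weights sum to 5/13.
So P(the ruby in chest 4 | the guide opened chest 3) = (1/26) / (5/13) = 1/10.

1/10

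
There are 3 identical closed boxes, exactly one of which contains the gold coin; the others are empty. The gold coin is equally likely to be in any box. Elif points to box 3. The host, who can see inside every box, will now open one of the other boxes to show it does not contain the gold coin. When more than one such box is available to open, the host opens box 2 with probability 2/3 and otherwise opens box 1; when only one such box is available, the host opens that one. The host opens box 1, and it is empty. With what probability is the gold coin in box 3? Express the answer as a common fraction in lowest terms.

1/4

Apply Bayes' rule, conditioning on where the gold coin actually is.
If it is in box 1 (prior 1/3): the host opened box 1, so this case is ruled out; weight (1/3)·0 = 0.
If it is in box 2 (prior 1/3): only box 1 is available, probability 1; weight (1/3)·1 = 1/3.
If it is in box 3 (prior 1/3): box 2 is available but not opened, probability 1/3; weight (1/3)·(1/3) = 1/9.
The weights sum to 4/9.
So P(the gold coin in box 3 | the host opened box 1) = (1/9) / (4/9) = 1/4.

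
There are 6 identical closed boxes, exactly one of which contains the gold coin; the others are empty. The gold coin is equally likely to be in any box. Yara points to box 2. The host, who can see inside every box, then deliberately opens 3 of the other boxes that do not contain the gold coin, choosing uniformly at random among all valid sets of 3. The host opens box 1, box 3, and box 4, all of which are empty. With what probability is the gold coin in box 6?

5/12

Apply Bayes' rule, conditioning on where the gold coin actually is.
If it is in any of boxes 1, 3, and 4 (prior 1/6 each): that box was opened and seen not to hold the prize — ruled out; weight (1/6)·0 = 0 each.
If it is in box 2 (prior 1/6): the host has 10 equally likely choices, so probability 1/10; weight (1/6)·(1/10) = 1/60.
If it is in either of boxes 5 and 6 (prior 1/6 each): the host has 4 equally likely choices, so probability 1/4; weight (1/6)·(1/4) = 1/24 each.
The weights sum to 1/10.
So P(the gold coin in box 6 | the host opened box 1, box 3, and box 4) = (1/24) / (1/10) = 5/12.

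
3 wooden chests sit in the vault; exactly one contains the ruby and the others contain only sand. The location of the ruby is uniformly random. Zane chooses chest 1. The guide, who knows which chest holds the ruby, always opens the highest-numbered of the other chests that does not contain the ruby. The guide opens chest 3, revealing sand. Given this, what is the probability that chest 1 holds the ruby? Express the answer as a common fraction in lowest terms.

1/2

Apply Bayes' rule, conditioning on where the ruby actually is.
If it is in either of chests 1 and 2 (prior 1/3 each): chest 3 is the highest-numbered option available, probability 1; weight (1/3)·1 = 1/3 each.
If it is in chest 3 (prior 1/3): the guide opened chest 3, so this case is ruled out; weight (1/3)·0 = 0.
The weights sum to 2/3.
So P(the ruby in chest 1 | the guide opened chest 3) = (1/3) / (2/3) = 1/2.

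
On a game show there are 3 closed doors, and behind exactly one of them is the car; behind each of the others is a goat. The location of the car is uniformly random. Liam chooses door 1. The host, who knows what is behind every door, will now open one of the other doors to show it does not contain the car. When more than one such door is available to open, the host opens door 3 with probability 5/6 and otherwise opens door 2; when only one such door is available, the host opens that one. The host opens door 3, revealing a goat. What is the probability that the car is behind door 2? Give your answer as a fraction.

6/11

Consider each possible location of the car in turn.
If it is behind door 1 (prior 1/3): door 3 is available, opened with probability 5/6; weight (1/3)·(5/6) = 5/18.
If it is behind door 2 (prior 1/3): only door 3 is available, probability 1; weight (1/3)·1 = 1/3.
If it is behind door 3 (prior 1/3): the host opened door 3, so this case is ruled out; weight (1/3)·0 = 0.
The weights sum to 11/18.
So P(the car behind door 2 | the host opened door 3) = (1/3) / (11/18) = 6/11.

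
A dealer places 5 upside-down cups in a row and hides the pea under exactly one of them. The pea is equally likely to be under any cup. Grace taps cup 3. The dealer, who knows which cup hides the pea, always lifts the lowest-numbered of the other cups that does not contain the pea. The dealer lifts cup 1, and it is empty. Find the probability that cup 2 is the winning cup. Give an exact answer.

Apply Bayes' rule, conditioning on where the pea actually is.
If it is under cup 1 (prior 1/5): the dealer opened cup 1, so this case is ruled out; weight (1/5)·0 = 0.
If it is under any of cups 2, 3, 4, and 5 (prior 1/5 each): cup 1 is the lowest-numbered option available, probability 1; weight (1/5)·1 = 1/5 each.
The weights sum to 4/5.
So P(the pea under cup 2 | the dealer opened cup 1) = (1/5) / (4/5) = 1/4.

1/4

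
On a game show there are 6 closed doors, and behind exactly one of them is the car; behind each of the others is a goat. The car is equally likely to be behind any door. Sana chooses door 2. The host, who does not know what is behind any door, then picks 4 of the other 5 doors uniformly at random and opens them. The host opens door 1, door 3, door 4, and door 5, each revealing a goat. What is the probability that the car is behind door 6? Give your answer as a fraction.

Consider each possible location of the car in turn.
If it is behind any of doors 1, 3, 4, and 5 (prior 1/6 each): that door was opened and seen not to hold the prize — ruled out; weight (1/6)·0 = 0 each.
If it is behind either of doors 2 and 6 (prior 1/6 each): the host picks exactly this set with probability 1/5 regardless, and none is the prize; weight (1/6)·(1/5) = 1/30 each.
The weights sum to 1/15.
So P(the car behind door 6 | the host opened door 1, door 3, door 4, and door 5) = (1/30) / (1/15) = 1/2.

1/2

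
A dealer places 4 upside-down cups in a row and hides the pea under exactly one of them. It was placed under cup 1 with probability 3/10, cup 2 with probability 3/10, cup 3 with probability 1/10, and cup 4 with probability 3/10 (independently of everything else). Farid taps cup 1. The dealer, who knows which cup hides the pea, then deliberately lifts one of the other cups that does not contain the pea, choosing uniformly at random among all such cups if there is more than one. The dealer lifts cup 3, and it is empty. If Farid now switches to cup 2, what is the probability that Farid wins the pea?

3/8

Condition on the true location of the pea.
If it is under cup 1 (prior 3/10): the dealer has 3 equally likely choices, so probability 1/3; weight (3/10)·(1/3) = 1/10.
If it is under either of cups 2 and 4 (prior 3/10 each): the dealer has 2 equally likely choices, so probability 1/2; weight (3/10)·(1/2) = 3/20 each.
If it is under cup 3 (prior 1/10): the dealer opened cup 3, so this case is ruled out; weight (1/10)·0 = 0.
The weights sum to 2/5.
So P(the pea under cup 2 | the dealer opened cup 3) = (3/20) / (2/5) = 3/8.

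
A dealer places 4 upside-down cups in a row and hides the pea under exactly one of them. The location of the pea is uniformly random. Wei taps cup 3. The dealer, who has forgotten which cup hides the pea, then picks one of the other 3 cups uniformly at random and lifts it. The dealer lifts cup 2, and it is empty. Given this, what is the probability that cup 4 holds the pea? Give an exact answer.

1/3

Because the dealer chose which cup to lift without knowing where the pea is, the choice is independent of the prize location. Learning that cup 2 does not hold the pea simply rules out that one location and leaves the remaining 3 cups still equally likely by symmetry.
So P(the pea under cup 4) = 1/3.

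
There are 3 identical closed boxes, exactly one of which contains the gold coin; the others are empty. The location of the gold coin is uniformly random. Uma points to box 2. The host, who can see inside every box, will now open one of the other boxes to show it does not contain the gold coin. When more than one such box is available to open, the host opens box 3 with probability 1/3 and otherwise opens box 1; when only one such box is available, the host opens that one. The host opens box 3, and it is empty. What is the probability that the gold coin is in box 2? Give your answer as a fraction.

Apply Bayes' rule, conditioning on where the gold coin actually is.
If it is in box 1 (prior 1/3): only box 3 is available, probability 1; weight (1/3)·1 = 1/3.
If it is in box 2 (prior 1/3): box 3 is available, opened with probability 1/3; weight (1/3)·(1/3) = 1/9.
If it is in box 3 (prior 1/3): the host opened box 3, so this case is ruled out; weight (1/3)·0 = 0.
The weights sum to 4/9.
So P(the gold coin in box 2 | the host opened box 3) = (1/9) / (4/9) = 1/4.

1/4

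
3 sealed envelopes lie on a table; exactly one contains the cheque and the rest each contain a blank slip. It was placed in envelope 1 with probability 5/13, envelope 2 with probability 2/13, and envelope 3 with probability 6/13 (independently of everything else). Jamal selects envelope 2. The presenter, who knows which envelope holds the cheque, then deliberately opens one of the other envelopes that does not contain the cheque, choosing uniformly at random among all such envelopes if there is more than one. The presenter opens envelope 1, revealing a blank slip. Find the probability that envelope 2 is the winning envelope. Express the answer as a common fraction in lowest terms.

1/7

Apply Bayes' rule, conditioning on where the cheque actually is.
If it is in envelope 1 (prior 5/13): the presenter opened envelope 1, so this case is ruled out; weight (5/13)·0 = 0.
If it is in envelope 2 (prior 2/13): the presenter has 2 equally likely choices, so probability 1/2; weight (2/13)·(1/2) = 1/13.
If it is in envelope 3 (prior 6/13): the presenter has no choice, probability 1; weight (6/13)·1 = 6/13.
The weights sum to 7/13.
So P(the cheque in envelope 2 | the presenter opened envelope 1) = (1/13) / (7/13) = 1/7.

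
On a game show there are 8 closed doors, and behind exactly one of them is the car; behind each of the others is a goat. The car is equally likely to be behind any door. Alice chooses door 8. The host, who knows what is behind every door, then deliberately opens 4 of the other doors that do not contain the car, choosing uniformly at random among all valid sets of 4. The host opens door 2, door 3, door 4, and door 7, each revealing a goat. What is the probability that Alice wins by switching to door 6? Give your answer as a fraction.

Condition on the true location of the car.
If it is behind any of doors 1, 5, and 6 (prior 1/8 each): the host has 15 equally likely choices, so probability 1/15; weight (1/8)·(1/15) = 1/120 each.
If it is behind any of doors 2, 3, 4, and 7 (prior 1/8 each): that door was opened and seen not to hold the prize — ruled out; weight (1/8)·0 = 0 each.
If it is behind door 8 (prior 1/8): the host has 35 equally likely choices, so probability 1/35; weight (1/8)·(1/35) = 1/280.
The weights sum to 1/35.
So P(the car behind door 6 | the host opened door 2, door 3, door 4, and door 7) = (1/120) / (1/35) = 7/24.

7/24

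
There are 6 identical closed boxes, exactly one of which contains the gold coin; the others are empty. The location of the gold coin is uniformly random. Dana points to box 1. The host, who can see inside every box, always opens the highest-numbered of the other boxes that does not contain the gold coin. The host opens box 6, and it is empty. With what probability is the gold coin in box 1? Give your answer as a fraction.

1/5

Consider each possible location of the gold coin in turn.
If it is in any of boxes 1, 2, 3, 4, and 5 (prior 1/6 each): box 6 is the highest-numbered option available, probability 1; weight (1/6)·1 = 1/6 each.
If it is in box 6 (prior 1/6): the host opened box 6, so this case is ruled out; weight (1/6)·0 = 0.
The weights sum to 5/6.
So P(the gold coin in box 1 | the host opened box 6) = (1/6) / (5/6) = 1/5.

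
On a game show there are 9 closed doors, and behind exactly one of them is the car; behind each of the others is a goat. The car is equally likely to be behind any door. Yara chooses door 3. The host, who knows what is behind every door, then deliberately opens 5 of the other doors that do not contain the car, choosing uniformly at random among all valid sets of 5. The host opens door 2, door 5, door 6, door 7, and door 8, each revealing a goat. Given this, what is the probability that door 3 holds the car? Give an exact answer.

Condition on the true location of the car.
If it is behind any of doors 1, 4, and 9 (prior 1/9 each): the host has 21 equally likely choices, so probability 1/21; weight (1/9)·(1/21) = 1/189 each.
If it is behind any of doors 2, 5, 6, 7, and 8 (prior 1/9 each): that door was opened and seen not to hold the prize — ruled out; weight (1/9)·0 = 0 each.
If it is behind door 3 (prior 1/9): the host has 56 equally likely choices, so probability 1/56; weight (1/9)·(1/56) = 1/504.
The weights sum to 1/56.
So P(the car behind door 3 | the host opened door 2, door 5, door 6, door 7, and door 8) = (1/504) / (1/56) = 1/9.

1/9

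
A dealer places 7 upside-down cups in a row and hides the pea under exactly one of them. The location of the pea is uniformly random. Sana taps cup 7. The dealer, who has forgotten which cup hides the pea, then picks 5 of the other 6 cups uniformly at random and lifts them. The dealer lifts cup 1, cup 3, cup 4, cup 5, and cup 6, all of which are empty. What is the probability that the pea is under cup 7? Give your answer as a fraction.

Because the dealer chose which cups to lift without knowing where the pea is, the choice is independent of the prize location. Learning that none of the 5 opened cups holds the pea simply rules out those 5 locations and leaves the remaining 2 cups still equally likely by symmetry.
So P(the pea under cup 7) = 1/2.

1/2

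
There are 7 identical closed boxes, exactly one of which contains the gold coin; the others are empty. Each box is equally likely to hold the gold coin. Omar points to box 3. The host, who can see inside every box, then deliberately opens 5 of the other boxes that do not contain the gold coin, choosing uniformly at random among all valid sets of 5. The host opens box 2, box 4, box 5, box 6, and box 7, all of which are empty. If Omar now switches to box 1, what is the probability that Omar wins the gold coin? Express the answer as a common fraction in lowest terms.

Consider each possible location of the gold coin in turn.
If it is in box 1 (prior 1/7): the host has no choice, probability 1; weight (1/7)·1 = 1/7.
If it is in any of boxes 2, 4, 5, 6, and 7 (prior 1/7 each): that box was opened and seen not to hold the prize — ruled out; weight (1/7)·0 = 0 each.
If it is in box 3 (prior 1/7): the host has 6 equally likely choices, so probability 1/6; weight (1/7)·(1/6) = 1/42.
The weights sum to 1/6.
So P(the gold coin in box 1 | the host opened box 2, box 4, box 5, box 6, and box 7) = (1/7) / (1/6) = 6/7.

6/7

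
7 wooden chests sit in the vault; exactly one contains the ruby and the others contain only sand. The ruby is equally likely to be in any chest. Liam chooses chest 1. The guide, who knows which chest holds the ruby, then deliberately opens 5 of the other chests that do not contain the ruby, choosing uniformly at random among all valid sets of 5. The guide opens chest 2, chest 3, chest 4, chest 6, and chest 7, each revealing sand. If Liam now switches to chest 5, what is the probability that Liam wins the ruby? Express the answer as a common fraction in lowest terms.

6/7

Consider each possible location of the ruby in turn.
If it is in chest 1 (prior 1/7): the guide has 6 equally likely choices, so probability 1/6; weight (1/7)·(1/6) = 1/42.
If it is in any of chests 2, 3, 4, 6, and 7 (prior 1/7 each): that chest was opened and seen not to hold the prize — ruled out; weight (1/7)·0 = 0 each.
If it is in chest 5 (prior 1/7): the guide has no choice, probability 1; weight (1/7)·1 = 1/7.
The weights sum to 1/6.
So P(the ruby in chest 5 | the guide opened chest 2, chest 3, chest 4, chest 6, and chest 7) = (1/7) / (1/6) = 6/7.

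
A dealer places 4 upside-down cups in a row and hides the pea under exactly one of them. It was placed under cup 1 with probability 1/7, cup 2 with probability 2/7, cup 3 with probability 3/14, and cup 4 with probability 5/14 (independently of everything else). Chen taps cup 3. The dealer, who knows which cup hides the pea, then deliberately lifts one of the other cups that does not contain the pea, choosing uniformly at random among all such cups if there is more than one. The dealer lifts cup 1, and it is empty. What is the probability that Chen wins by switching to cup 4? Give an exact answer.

Condition on the true location of the pea.
If it is under cup 1 (prior 1/7): the dealer opened cup 1, so this case is ruled out; weight (1/7)·0 = 0.
If it is under cup 2 (prior 2/7): the dealer has 2 equally likely choices, so probability 1/2; weight (2/7)·(1/2) = 1/7.
If it is under cup 3 (prior 3/14): the dealer has 3 equally likely choices, so probability 1/3; weight (3/14)·(1/3) = 1/14.
If it is under cup 4 (prior 5/14): the dealer has 2 equally likely choices, so probability 1/2; weight (5/14)·(1/2) = 5/28.
The weights sum to 11/28.
So P(the pea under cup 4 | the dealer opened cup 1) = (5/28) / (11/28) = 5/11.

5/11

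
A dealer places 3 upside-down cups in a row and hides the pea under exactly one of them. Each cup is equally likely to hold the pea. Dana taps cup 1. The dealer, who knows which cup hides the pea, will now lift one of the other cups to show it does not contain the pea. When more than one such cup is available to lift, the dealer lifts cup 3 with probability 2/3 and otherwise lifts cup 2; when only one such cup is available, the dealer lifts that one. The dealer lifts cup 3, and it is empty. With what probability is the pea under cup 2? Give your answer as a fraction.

Consider each possible location of the pea in turn.
If it is under cup 1 (prior 1/3): cup 3 is available, opened with probability 2/3; weight (1/3)·(2/3) = 2/9.
If it is under cup 2 (prior 1/3): only cup 3 is available, probability 1; weight (1/3)·1 = 1/3.
If it is under cup 3 (prior 1/3): the dealer opened cup 3, so this case is ruled out; weight (1/3)·0 = 0.
The weights sum to 5/9.
So P(the pea under cup 2 | the dealer opened cup 3) = (1/3) / (5/9) = 3/5.

3/5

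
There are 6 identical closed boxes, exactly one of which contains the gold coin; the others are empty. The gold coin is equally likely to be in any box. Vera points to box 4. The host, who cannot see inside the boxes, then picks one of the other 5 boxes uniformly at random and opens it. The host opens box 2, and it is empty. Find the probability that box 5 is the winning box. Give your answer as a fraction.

Because the host chose which box to open without knowing where the gold coin is, the choice is independent of the prize location. Learning that box 2 does not hold the gold coin simply rules out that one location and leaves the remaining 5 boxes still equally likely by symmetry.
So P(the gold coin in box 5) = 1/5.

1/5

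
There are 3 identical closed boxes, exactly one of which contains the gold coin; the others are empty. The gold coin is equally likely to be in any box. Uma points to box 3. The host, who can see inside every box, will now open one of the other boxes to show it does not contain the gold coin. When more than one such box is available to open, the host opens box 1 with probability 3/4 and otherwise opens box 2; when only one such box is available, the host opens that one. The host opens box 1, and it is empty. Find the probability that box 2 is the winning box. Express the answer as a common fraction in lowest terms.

Apply Bayes' rule, conditioning on where the gold coin actually is.
If it is in box 1 (prior 1/3): the host opened box 1, so this case is ruled out; weight (1/3)·0 = 0.
If it is in box 2 (prior 1/3): only box 1 is available, probability 1; weight (1/3)·1 = 1/3.
If it is in box 3 (prior 1/3): box 1 is available, opened with probability 3/4; weight (1/3)·(3/4) = 1/4.
The weights sum to 7/12.
So P(the gold coin in box 2 | the host opened box 1) = (1/3) / (7/12) = 4/7.

4/7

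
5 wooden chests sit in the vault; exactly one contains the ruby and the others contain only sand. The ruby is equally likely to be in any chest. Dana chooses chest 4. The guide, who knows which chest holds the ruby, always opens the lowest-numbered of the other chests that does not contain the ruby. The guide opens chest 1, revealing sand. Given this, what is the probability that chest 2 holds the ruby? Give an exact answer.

Apply Bayes' rule, conditioning on where the ruby actually is.
If it is in chest 1 (prior 1/5): the guide opened chest 1, so this case is ruled out; weight (1/5)·0 = 0.
If it is in any of chests 2, 3, 4, and 5 (prior 1/5 each): chest 1 is the lowest-numbered option available, probability 1; weight (1/5)·1 = 1/5 each.
The weights sum to 4/5.
So P(the ruby in chest 2 | the guide opened chest 1) = (1/5) / (4/5) = 1/4.

1/4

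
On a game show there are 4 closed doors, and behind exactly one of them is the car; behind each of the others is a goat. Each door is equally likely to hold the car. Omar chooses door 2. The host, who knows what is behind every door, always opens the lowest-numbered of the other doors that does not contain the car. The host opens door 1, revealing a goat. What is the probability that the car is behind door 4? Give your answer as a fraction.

Apply Bayes' rule, conditioning on where the car actually is.
If it is behind door 1 (prior 1/4): the host opened door 1, so this case is ruled out; weight (1/4)·0 = 0.
If it is behind any of doors 2, 3, and 4 (prior 1/4 each): door 1 is the lowest-numbered option available, probability 1; weight (1/4)·1 = 1/4 each.
The weights sum to 3/4.
So P(the car behind door 4 | the host opened door 1) = (1/4) / (3/4) = 1/3.

1/3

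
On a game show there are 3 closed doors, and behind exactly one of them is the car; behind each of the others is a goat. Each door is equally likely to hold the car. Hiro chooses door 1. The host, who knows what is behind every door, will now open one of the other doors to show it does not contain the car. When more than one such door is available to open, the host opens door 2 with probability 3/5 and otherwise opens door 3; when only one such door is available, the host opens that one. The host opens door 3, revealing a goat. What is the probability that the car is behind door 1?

Condition on the true location of the car.
If it is behind door 1 (prior 1/3): door 2 is available but not opened, probability 2/5; weight (1/3)·(2/5) = 2/15.
If it is behind door 2 (prior 1/3): only door 3 is available, probability 1; weight (1/3)·1 = 1/3.
If it is behind door 3 (prior 1/3): the host opened door 3, so this case is ruled out; weight (1/3)·0 = 0.
The weights sum to 7/15.
So P(the car behind door 1 | the host opened door 3) = (2/15) / (7/15) = 2/7.

2/7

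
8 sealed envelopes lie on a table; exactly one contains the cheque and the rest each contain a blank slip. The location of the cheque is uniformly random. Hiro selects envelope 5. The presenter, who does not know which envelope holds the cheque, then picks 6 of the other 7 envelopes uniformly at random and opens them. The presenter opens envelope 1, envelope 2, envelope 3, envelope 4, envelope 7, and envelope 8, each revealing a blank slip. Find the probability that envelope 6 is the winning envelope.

Condition on the true location of the cheque.
If it is in any of envelopes 1, 2, 3, 4, 7, and 8 (prior 1/8 each): that envelope was opened and seen not to hold the prize — ruled out; weight (1/8)·0 = 0 each.
If it is in either of envelopes 5 and 6 (prior 1/8 each): the presenter picks exactly this set with probability 1/7 regardless, and none is the prize; weight (1/8)·(1/7) = 1/56 each.
The weights sum to 1/28.
So P(the cheque in envelope 6 | the presenter opened envelope 1, envelope 2, envelope 3, envelope 4, envelope 7, and envelope 8) = (1/56) / (1/28) = 1/2.

1/2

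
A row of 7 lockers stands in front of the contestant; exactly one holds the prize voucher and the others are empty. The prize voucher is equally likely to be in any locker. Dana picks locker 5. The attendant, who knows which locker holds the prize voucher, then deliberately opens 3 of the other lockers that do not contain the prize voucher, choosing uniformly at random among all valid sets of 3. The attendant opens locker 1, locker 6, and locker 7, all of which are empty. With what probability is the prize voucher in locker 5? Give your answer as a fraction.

1/7

Consider each possible location of the prize voucher in turn.
If it is in any of lockers 1, 6, and 7 (prior 1/7 each): that locker was opened and seen not to hold the prize — ruled out; weight (1/7)·0 = 0 each.
If it is in any of lockers 2, 3, and 4 (prior 1/7 each): the attendant has 10 equally likely choices, so probability 1/10; weight (1/7)·(1/10) = 1/70 each.
If it is in locker 5 (prior 1/7): the attendant has 20 equally likely choices, so probability 1/20; weight (1/7)·(1/20) = 1/140.
The weights sum to 1/20.
So P(the prize voucher in locker 5 | the attendant opened locker 1, locker 6, and locker 7) = (1/140) / (1/20) = 1/7.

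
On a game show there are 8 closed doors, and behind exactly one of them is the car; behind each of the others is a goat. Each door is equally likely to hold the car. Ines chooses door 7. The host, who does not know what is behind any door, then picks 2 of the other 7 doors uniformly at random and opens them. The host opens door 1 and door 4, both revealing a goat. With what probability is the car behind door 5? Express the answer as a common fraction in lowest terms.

1/6

Consider each possible location of the car in turn.
If it is behind either of doors 1 and 4 (prior 1/8 each): that door was opened and seen not to hold the prize — ruled out; weight (1/8)·0 = 0 each.
If it is behind any of doors 2, 3, 5, 6, 7, and 8 (prior 1/8 each): the host picks exactly this set with probability 1/21 regardless, and none is the prize; weight (1/8)·(1/21) = 1/168 each.
The weights sum to 1/28.
So P(the car behind door 5 | the host opened door 1 and door 4) = (1/168) / (1/28) = 1/6.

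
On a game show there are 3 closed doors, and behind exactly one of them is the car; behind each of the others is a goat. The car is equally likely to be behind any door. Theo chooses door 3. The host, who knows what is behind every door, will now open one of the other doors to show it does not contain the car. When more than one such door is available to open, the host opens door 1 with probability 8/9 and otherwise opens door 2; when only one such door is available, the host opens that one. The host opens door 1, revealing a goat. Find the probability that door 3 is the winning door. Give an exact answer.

8/17

Apply Bayes' rule, conditioning on where the car actually is.
If it is behind door 1 (prior 1/3): the host opened door 1, so this case is ruled out; weight (1/3)·0 = 0.
If it is behind door 2 (prior 1/3): only door 1 is available, probability 1; weight (1/3)·1 = 1/3.
If it is behind door 3 (prior 1/3): door 1 is available, opened with probability 8/9; weight (1/3)·(8/9) = 8/27.
The weights sum to 17/27.
So P(the car behind door 3 | the host opened door 1) = (8/27) / (17/27) = 8/17.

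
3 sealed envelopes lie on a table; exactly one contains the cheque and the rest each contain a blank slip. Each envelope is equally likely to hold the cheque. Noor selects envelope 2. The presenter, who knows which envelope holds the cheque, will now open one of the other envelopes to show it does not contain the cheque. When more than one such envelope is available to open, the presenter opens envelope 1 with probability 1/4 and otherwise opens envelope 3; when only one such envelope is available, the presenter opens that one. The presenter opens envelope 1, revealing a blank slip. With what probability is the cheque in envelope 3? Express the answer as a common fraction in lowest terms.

4/5

Condition on the true location of the cheque.
If it is in envelope 1 (prior 1/3): the presenter opened envelope 1, so this case is ruled out; weight (1/3)·0 = 0.
If it is in envelope 2 (prior 1/3): envelope 1 is available, opened with probability 1/4; weight (1/3)·(1/4) = 1/12.
If it is in envelope 3 (prior 1/3): only envelope 1 is available, probability 1; weight (1/3)·1 = 1/3.
The weights sum to 5/12.
So P(the cheque in envelope 3 | the presenter opened envelope 1) = (1/3) / (5/12) = 4/5.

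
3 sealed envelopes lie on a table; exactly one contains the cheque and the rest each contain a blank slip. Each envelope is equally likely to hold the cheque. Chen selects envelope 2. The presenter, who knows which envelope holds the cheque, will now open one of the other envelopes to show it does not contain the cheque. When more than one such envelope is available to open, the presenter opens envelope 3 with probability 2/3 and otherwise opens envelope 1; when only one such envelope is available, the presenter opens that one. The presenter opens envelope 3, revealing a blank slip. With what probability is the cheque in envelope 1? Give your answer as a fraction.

3/5

Consider each possible location of the cheque in turn.
If it is in envelope 1 (prior 1/3): only envelope 3 is available, probability 1; weight (1/3)·1 = 1/3.
If it is in envelope 2 (prior 1/3): envelope 3 is available, opened with probability 2/3; weight (1/3)·(2/3) = 2/9.
If it is in envelope 3 (prior 1/3): the presenter opened envelope 3, so this case is ruled out; weight (1/3)·0 = 0.
The weights sum to 5/9.
So P(the cheque in envelope 1 | the presenter opened envelope 3) = (1/3) / (5/9) = 3/5.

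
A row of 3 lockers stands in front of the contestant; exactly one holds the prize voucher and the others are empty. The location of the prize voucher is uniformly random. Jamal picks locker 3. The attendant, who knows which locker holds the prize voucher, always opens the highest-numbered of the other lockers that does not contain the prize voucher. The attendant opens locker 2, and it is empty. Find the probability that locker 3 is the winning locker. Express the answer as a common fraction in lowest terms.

Consider each possible location of the prize voucher in turn.
If it is in either of lockers 1 and 3 (prior 1/3 each): locker 2 is the highest-numbered option available, probability 1; weight (1/3)·1 = 1/3 each.
If it is in locker 2 (prior 1/3): the attendant opened locker 2, so this case is ruled out; weight (1/3)·0 = 0.
The weights sum to 2/3.
So P(the prize voucher in locker 3 | the attendant opened locker 2) = (1/3) / (2/3) = 1/2.

1/2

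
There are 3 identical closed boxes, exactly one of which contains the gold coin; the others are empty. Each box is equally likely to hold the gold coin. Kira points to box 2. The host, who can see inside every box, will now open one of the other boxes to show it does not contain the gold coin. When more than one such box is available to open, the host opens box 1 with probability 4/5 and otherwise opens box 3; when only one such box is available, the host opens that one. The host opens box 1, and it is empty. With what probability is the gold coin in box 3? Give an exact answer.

Apply Bayes' rule, conditioning on where the gold coin actually is.
If it is in box 1 (prior 1/3): the host opened box 1, so this case is ruled out; weight (1/3)·0 = 0.
If it is in box 2 (prior 1/3): box 1 is available, opened with probability 4/5; weight (1/3)·(4/5) = 4/15.
If it is in box 3 (prior 1/3): only box 1 is available, probability 1; weight (1/3)·1 = 1/3.
The weights sum to 3/5.
So P(the gold coin in box 3 | the host opened box 1) = (1/3) / (3/5) = 5/9.

5/9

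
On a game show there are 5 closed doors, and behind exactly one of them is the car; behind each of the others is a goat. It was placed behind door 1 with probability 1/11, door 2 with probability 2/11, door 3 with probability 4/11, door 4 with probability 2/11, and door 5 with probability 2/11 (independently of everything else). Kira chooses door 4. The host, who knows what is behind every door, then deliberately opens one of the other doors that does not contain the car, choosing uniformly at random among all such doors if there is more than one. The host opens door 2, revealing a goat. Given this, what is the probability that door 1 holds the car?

Condition on the true location of the car.
If it is behind door 1 (prior 1/11): the host has 3 equally likely choices, so probability 1/3; weight (1/11)·(1/3) = 1/33.
If it is behind door 2 (prior 2/11): the host opened door 2, so this case is ruled out; weight (2/11)·0 = 0.
If it is behind door 3 (prior 4/11): the host has 3 equally likely choices, so probability 1/3; weight (4/11)·(1/3) = 4/33.
If it is behind door 4 (prior 2/11): the host has 4 equally likely choices, so probability 1/4; weight (2/11)·(1/4) = 1/22.
If it is behind door 5 (prior 2/11): the host has 3 equally likely choices, so probability 1/3; weight (2/11)·(1/3) = 2/33.
The weights sum to 17/66.
So P(the car behind door 1 | the host opened door 2) = (1/33) / (17/66) = 2/17.

2/17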